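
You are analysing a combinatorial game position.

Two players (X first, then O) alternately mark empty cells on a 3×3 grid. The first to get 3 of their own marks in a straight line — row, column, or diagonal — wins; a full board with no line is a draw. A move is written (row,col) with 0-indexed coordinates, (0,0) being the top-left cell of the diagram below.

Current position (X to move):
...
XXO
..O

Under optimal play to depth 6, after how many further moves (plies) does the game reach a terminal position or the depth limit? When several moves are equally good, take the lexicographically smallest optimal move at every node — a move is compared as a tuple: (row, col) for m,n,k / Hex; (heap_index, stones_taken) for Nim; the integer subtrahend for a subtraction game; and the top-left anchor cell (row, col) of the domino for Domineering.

[.../XXO/..O] X move#1: (0,0):-1/X../XXO/..O, (0,1):-1/.X./XXO/..O, (0,2):+0/..X/XXO/..O*, (2,0):-1/.../XXO/X.O, (2,1):-1/.../XXO/.XO
[..X/XXO/..O] O move#2: (0,0):-1/O.X/XXO/..O, (0,1):-1/.OX/XXO/..O, (2,0):+0/..X/XXO/O.O*, (2,1):-1/..X/XXO/.OO
[..X/XXO/O.O] X move#3: (0,0):-1/X.X/XXO/O.O, (0,1):-1/.XX/XXO/O.O, (2,1):+0/..X/XXO/OXO*
[..X/XXO/OXO] O move#4: (0,0):-1/O.X/XXO/OXO, (0,1):+0/.OX/XXO/OXO*
[.OX/XXO/OXO] X move#5: (0,0):+0/XOX/XXO/OXO*
[XOX/XXO/OXO] end (terminal +0, O#6); searched .../XXO/..O to 6

PV length from [.../XXO/..O]: 5 plies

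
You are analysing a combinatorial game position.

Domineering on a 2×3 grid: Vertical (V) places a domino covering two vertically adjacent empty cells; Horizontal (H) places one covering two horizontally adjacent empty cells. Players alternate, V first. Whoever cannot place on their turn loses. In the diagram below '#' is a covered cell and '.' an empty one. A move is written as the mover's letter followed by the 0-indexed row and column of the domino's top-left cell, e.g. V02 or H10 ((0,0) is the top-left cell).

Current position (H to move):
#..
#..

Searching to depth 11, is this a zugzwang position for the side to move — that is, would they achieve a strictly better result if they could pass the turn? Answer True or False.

[#../#..] H move#1: H01:+1/###/#..*, H11:+1/#../###
[###/#..] end (terminal -1, V#2); searched #../#.. to 11
pass branch (V moves first from the same position):
  | [#../#..] V move#1: V01:+1/##./##.*, V02:+1/#.#/#.#
  | [##./##.] end (terminal -1, H#2); searched #../#.. to 11
H moving scores +1; H passing scores -1

zugzwang(#../#.., H) = False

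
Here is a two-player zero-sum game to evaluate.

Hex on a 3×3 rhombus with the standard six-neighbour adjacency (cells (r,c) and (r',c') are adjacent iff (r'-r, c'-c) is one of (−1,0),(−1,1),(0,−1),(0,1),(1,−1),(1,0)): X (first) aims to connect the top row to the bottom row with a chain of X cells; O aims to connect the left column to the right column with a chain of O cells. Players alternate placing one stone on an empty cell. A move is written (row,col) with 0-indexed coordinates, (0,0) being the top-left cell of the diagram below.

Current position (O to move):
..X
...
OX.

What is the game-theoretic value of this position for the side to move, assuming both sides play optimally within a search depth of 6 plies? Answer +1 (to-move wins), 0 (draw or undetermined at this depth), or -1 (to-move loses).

p1 O@[..X/.../OX.]: (0,0)[O.X/.../OX.]-1* (0,1)[.OX/.../OX.]-1 (1,0)[..X/O../OX.]-1 (1,1)[..X/.O./OX.]-1 (1,2)[..X/..O/OX.]-1 (2,2)[..X/.../OXO]-1
p2 X@[O.X/.../OX.]: (0,1)[OXX/.../OX.]+1* (1,0)[O.X/X../OX.]+1 (1,1)[O.X/.X./OX.]+1 (1,2)[O.X/..X/OX.]+1 (2,2)[O.X/.../OXX]+1
p3 O@[OXX/.../OX.]: (1,0)[OXX/O../OX.]-1* (1,1)[OXX/.O./OX.]-1 (1,2)[OXX/..O/OX.]-1 (2,2)[OXX/.../OXO]-1
p4 X@[OXX/O../OX.]: (1,1)[OXX/OX./OX.]+1* (1,2)[OXX/O.X/OX.]+1 (2,2)[OXX/O../OXX]+1
p5 O@[OXX/OX./OX.] terminal -1; root [..X/.../OX.] d6

value(..X/.../OX., O) = -1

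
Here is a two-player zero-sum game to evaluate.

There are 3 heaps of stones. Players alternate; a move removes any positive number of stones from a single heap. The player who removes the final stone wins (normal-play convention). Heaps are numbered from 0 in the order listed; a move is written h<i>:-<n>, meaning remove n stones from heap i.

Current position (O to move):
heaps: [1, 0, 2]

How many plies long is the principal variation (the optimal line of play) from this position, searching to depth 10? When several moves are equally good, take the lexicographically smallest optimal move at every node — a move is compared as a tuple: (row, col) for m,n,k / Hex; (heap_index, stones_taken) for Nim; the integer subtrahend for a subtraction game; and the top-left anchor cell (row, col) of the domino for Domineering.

PV length from [(1,0,2)]: 3 plies

ply 1, O at (1,0,2) | h0:-1=-1→(0,0,2); h2:-1=+1→(1,0,1)*; h2:-2=-1→(1,0,0)
ply 2, X at (1,0,1) | h0:-1=-1→(0,0,1)*; h2:-1=-1→(1,0,0)
ply 3, O at (0,0,1) | h2:-1=+1→(0,0,0)*
ply 4: (0,0,0) is terminal -1 (X); from (1,0,2) depth 10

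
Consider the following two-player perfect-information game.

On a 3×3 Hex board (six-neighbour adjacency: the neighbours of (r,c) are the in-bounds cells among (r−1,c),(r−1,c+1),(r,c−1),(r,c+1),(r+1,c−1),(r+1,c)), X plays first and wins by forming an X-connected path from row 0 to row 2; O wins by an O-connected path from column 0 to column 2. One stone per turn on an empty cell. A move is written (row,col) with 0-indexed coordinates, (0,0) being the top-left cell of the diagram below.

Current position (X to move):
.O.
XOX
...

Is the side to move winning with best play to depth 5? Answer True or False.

p1 X@[.O./XOX/...]: (0,0)[XO./XOX/...]+1* (0,2)[.OX/XOX/...]+1 (2,0)[.O./XOX/X..]+1 (2,1)[.O./XOX/.X.]-1 (2,2)[.O./XOX/..X]-1
p2 O@[XO./XOX/...]: (0,2)[XOO/XOX/...]-1* (2,0)[XO./XOX/O..]-1 (2,1)[XO./XOX/.O.]-1 (2,2)[XO./XOX/..O]-1
p3 X@[XOO/XOX/...]: (2,0)[XOO/XOX/X..]+1* (2,1)[XOO/XOX/.X.]-1 (2,2)[XOO/XOX/..X]-1
p4 O@[XOO/XOX/X..] terminal -1; root [.O./XOX/...] d5

X winning at [.O./XOX/...]: True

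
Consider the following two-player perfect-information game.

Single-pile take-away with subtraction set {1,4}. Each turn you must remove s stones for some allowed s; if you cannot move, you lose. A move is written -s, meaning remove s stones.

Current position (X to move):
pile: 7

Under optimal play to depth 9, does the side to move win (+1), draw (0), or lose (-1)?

[7] X move#1: -1:-1/6*, -4:-1/3
[6] O move#2: -1:+1/5*, -4:+1/2
[5] X move#3: -1:-1/4*, -4:-1/1
[4] O move#4: -1:-1/3, -4:+1/0*
[0] end (terminal -1, X#5); searched 7 to 9

value(7, X) = -1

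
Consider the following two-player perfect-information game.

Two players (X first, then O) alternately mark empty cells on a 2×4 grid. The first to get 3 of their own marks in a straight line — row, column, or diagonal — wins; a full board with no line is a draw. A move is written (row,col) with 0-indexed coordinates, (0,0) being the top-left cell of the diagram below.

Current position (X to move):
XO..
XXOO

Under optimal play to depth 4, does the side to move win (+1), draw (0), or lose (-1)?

p1 X@[XO../XXOO]: (0,2)[XOX./XXOO]+0* (0,3)[XO.X/XXOO]+0
p2 O@[XOX./XXOO]: (0,3)[XOXO/XXOO]+0*
p3 X@[XOXO/XXOO] terminal +0; root [XO../XXOO] d4

value(XO../XXOO, X) = 0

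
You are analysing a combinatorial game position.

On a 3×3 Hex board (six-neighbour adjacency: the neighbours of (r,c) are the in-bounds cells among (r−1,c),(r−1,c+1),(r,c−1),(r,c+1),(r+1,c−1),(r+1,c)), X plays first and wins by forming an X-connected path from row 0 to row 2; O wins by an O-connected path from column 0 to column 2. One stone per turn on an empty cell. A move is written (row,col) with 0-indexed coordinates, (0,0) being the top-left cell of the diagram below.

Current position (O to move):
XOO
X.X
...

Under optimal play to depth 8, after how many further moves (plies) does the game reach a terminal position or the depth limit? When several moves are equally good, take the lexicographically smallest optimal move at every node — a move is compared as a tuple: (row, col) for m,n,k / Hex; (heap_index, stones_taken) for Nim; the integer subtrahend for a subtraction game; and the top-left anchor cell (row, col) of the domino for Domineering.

PV length from [XOO/X.X/...]: 2 plies

p1 O@[XOO/X.X/...]: (1,1)[XOO/XOX/...]-1* (2,0)[XOO/X.X/O..]-1 (2,1)[XOO/X.X/.O.]-1 (2,2)[XOO/X.X/..O]-1
p2 X@[XOO/XOX/...]: (2,0)[XOO/XOX/X..]+1* (2,1)[XOO/XOX/.X.]-1 (2,2)[XOO/XOX/..X]-1
p3 O@[XOO/XOX/X..] terminal -1; root [XOO/X.X/...] d8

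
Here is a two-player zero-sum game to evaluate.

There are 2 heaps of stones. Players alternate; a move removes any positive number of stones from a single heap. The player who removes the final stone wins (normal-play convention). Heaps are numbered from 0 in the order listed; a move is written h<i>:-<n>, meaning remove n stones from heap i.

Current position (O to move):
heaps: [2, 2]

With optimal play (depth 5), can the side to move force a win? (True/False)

p1 O@[(2,2)]: h0:-1[(1,2)]-1* h0:-2[(0,2)]-1 h1:-1[(2,1)]-1 h1:-2[(2,0)]-1
p2 X@[(1,2)]: h0:-1[(0,2)]-1 h1:-1[(1,1)]+1* h1:-2[(1,0)]-1
p3 O@[(1,1)]: h0:-1[(0,1)]-1* h1:-1[(1,0)]-1
p4 X@[(0,1)]: h1:-1[(0,0)]+1*
p5 O@[(0,0)] terminal -1; root [(2,2)] d5

O winning at [(2,2)]: False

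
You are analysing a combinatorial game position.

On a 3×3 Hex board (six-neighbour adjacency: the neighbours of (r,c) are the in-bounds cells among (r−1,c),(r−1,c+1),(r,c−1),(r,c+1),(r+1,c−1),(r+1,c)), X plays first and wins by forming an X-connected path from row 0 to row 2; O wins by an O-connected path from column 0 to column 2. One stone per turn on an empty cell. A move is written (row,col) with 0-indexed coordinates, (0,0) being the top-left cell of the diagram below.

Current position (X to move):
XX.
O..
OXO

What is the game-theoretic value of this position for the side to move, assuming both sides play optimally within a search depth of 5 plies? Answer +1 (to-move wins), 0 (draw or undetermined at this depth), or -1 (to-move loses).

value(XX./O../OXO, X) = +1

[XX./O../OXO] X move#1: (0,2):+1/XXX/O../OXO*, (1,1):+1/XX./OX./OXO, (1,2):+1/XX./O.X/OXO
[XXX/O../OXO] O move#2: (1,1):-1/XXX/OO./OXO*, (1,2):-1/XXX/O.O/OXO
[XXX/OO./OXO] X move#3: (1,2):+1/XXX/OOX/OXO*
[XXX/OOX/OXO] end (terminal -1, O#4); searched XX./O../OXO to 5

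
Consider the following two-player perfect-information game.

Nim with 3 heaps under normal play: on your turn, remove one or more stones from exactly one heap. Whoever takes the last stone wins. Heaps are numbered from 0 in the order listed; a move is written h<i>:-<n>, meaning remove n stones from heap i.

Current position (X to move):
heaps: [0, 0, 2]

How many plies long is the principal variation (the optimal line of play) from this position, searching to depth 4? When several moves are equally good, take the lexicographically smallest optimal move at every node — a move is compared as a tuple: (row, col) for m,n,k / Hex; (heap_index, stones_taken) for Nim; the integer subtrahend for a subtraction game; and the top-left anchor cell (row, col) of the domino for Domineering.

p1 X@[(0,0,2)]: h2:-1[(0,0,1)]-1 h2:-2[(0,0,0)]+1*
p2 O@[(0,0,0)] terminal -1; root [(0,0,2)] d4

PV length from [(0,0,2)]: 1 ply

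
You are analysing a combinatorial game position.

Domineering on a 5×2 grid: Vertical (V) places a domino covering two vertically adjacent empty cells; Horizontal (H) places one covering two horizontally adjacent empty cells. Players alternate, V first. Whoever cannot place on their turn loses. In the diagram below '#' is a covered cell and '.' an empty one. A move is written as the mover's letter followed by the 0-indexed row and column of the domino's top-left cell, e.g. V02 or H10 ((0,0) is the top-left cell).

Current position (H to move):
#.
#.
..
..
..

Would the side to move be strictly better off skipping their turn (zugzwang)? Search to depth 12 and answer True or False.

zugzwang(#./#./../../.., H) = False

[#./#./../../..] H move#1: H20:-1/#./#./##/../.., H30:+1/#./#./../##/..*, H40:-1/#./#./../../##
[#./#./../##/..] V move#2: V01:-1/##/##/../##/..*, V11:-1/#./##/.#/##/..
[##/##/../##/..] H move#3: H20:+1/##/##/##/##/..*, H40:+1/##/##/../##/##
[##/##/##/##/..] end (terminal -1, V#4); searched #./#./../../.. to 12
pass branch (V moves first from the same position):
  | [#./#./../../..] V move#1: V01:-1/##/##/../../.., V11:-1/#./##/.#/../.., V20:+1/#./#./#./#./..*, V21:+1/#./#./.#/.#/.., V30:+1/#./#./../#./#., V31:+1/#./#./../.#/.#
  | [#./#./#./#./..] H move#2: H40:-1/#./#./#./#./##*
  | [#./#./#./#./##] V move#3: V01:+1/##/##/#./#./##*, V11:+1/#./##/##/#./##, V21:+1/#./#./##/##/##
  | [##/##/#./#./##] end (terminal -1, H#4); searched #./#./../../.. to 12
H moving scores +1; H passing scores -1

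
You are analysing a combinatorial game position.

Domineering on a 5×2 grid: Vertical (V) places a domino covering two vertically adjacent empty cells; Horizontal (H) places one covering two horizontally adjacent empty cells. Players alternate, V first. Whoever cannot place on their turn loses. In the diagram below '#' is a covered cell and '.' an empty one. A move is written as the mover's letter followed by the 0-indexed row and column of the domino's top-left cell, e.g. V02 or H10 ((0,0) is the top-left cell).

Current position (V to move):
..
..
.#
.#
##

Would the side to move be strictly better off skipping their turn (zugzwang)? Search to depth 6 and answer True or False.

zugzwang(../../.#/.#/##, V) = False

[../../.#/.#/##] V move#1: V00:+1/#./#./.#/.#/##*, V01:+1/.#/.#/.#/.#/##, V10:-1/../#./##/.#/##, V20:-1/../../##/##/##
[#./#./.#/.#/##] end (terminal -1, H#2); searched ../../.#/.#/## to 6
pass branch (H moves first from the same position):
  | [../../.#/.#/##] H move#1: H00:-1/##/../.#/.#/##, H10:+1/../##/.#/.#/##*
  | [../##/.#/.#/##] V move#2: V20:-1/../##/##/##/##*
  | [../##/##/##/##] H move#3: H00:+1/##/##/##/##/##*
  | [##/##/##/##/##] end (terminal -1, V#4); searched ../../.#/.#/## to 6
V moving scores +1; V passing scores -1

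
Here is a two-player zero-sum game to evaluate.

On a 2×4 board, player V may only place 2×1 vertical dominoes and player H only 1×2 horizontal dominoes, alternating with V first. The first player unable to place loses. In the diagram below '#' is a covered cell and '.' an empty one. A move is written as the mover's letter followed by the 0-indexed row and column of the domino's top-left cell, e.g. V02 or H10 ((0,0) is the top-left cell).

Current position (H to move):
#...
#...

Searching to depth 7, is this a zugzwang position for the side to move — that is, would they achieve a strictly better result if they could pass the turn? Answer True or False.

zugzwang(#.../#..., H) = False

p1 H@[#.../#...]: H01[###./#...]+1* H02[#.##/#...]+1 H11[#.../###.]+1 H12[#.../#.##]+1
p2 V@[###./#...]: V03[####/#..#]-1*
p3 H@[####/#..#]: H11[####/####]+1*
p4 V@[####/####] terminal -1; root [#.../#...] d7
pass branch (V moves first from the same position):
  | p1 V@[#.../#...]: V01[##../##..]-1 V02[#.#./#.#.]+1* V03[#..#/#..#]-1
  | p2 H@[#.#./#.#.] terminal -1; root [#.../#...] d7
H moving scores +1; H passing scores -1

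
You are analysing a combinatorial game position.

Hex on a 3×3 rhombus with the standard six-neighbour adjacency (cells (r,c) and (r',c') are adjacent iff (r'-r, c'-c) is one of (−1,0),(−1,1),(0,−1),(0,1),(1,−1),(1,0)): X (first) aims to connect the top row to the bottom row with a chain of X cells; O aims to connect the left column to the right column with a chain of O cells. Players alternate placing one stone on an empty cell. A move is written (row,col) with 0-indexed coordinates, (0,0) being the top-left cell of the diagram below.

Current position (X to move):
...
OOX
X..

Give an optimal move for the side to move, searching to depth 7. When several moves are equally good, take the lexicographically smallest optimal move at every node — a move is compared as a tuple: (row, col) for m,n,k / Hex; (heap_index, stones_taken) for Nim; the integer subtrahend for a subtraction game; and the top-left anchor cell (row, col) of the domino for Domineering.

X's best at [.../OOX/X..]: (0,2)

p1 X@[.../OOX/X..]: (0,0)[X../OOX/X..]-1 (0,1)[.X./OOX/X..]-1 (0,2)[..X/OOX/X..]+1* (2,1)[.../OOX/XX.]-1 (2,2)[.../OOX/X.X]-1
p2 O@[..X/OOX/X..]: (0,0)[O.X/OOX/X..]-1* (0,1)[.OX/OOX/X..]-1 (2,1)[..X/OOX/XO.]-1 (2,2)[..X/OOX/X.O]-1
p3 X@[O.X/OOX/X..]: (0,1)[OXX/OOX/X..]+1* (2,1)[O.X/OOX/XX.]+1 (2,2)[O.X/OOX/X.X]+1
p4 O@[OXX/OOX/X..]: (2,1)[OXX/OOX/XO.]-1* (2,2)[OXX/OOX/X.O]-1
p5 X@[OXX/OOX/XO.]: (2,2)[OXX/OOX/XOX]+1*
p6 O@[OXX/OOX/XOX] terminal -1; root [.../OOX/X..] d7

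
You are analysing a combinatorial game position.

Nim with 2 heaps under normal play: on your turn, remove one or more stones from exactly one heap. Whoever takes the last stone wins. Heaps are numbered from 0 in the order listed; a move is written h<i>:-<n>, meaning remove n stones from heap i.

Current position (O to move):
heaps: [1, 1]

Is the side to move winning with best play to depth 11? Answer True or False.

[(1,1)] O move#1: h0:-1:-1/(0,1)*, h1:-1:-1/(1,0)
[(0,1)] X move#2: h1:-1:+1/(0,0)*
[(0,0)] end (terminal -1, O#3); searched (1,1) to 11

O winning at [(1,1)]: False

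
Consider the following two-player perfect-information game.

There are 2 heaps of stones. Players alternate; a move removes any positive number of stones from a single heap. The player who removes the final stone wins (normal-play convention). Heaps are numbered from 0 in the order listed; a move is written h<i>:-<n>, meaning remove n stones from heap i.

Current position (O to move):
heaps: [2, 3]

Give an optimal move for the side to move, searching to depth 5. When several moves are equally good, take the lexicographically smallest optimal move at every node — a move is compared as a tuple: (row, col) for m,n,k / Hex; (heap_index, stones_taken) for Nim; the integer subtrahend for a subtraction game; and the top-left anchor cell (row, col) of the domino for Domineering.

[(2,3)] O move#1: h0:-1:-1/(1,3), h0:-2:-1/(0,3), h1:-1:+1/(2,2)*, h1:-2:-1/(2,1), h1:-3:-1/(2,0)
[(2,2)] X move#2: h0:-1:-1/(1,2)*, h0:-2:-1/(0,2), h1:-1:-1/(2,1), h1:-2:-1/(2,0)
[(1,2)] O move#3: h0:-1:-1/(0,2), h1:-1:+1/(1,1)*, h1:-2:-1/(1,0)
[(1,1)] X move#4: h0:-1:-1/(0,1)*, h1:-1:-1/(1,0)
[(0,1)] O move#5: h1:-1:+1/(0,0)*
[(0,0)] end (terminal -1, X#6); searched (2,3) to 5

O's best at [(2,3)]: h1:-1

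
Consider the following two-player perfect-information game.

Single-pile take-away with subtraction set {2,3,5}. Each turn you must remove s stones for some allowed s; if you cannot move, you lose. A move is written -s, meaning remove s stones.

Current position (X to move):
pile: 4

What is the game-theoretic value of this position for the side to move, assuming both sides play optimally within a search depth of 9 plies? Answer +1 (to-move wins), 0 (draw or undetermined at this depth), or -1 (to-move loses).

ply 1, X at 4 | -2=-1→2; -3=+1→1*
ply 2: 1 is terminal -1 (O); from 4 depth 9

value(4, X) = +1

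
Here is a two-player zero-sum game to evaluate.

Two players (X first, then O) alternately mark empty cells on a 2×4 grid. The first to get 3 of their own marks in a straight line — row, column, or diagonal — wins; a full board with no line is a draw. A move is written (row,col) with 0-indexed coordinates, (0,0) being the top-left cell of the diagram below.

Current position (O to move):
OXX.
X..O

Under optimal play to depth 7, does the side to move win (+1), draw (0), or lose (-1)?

value(OXX./X..O, O) = 0

ply 1, O at OXX./X..O | (0,3)=+0→OXXO/X..O*; (1,1)=-1→OXX./XO.O; (1,2)=-1→OXX./X.OO
ply 2, X at OXXO/X..O | (1,1)=+0→OXXO/XX.O*; (1,2)=+0→OXXO/X.XO
ply 3, O at OXXO/XX.O | (1,2)=+0→OXXO/XXOO*
ply 4: OXXO/XXOO is terminal +0 (X); from OXX./X..O depth 7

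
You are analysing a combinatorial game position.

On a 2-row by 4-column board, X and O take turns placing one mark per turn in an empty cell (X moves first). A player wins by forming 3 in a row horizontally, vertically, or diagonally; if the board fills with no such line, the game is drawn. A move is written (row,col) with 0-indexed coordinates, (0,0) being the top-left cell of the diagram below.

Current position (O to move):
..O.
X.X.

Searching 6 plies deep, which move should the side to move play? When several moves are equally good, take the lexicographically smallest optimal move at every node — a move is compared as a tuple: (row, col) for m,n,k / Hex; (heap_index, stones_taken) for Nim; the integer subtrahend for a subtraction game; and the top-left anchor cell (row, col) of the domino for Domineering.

p1 O@[..O./X.X.]: (0,0)[O.O./X.X.]-1 (0,1)[.OO./X.X.]-1 (0,3)[..OO/X.X.]-1 (1,1)[..O./XOX.]+0* (1,3)[..O./X.XO]-1
p2 X@[..O./XOX.]: (0,0)[X.O./XOX.]+0* (0,1)[.XO./XOX.]+0 (0,3)[..OX/XOX.]+0 (1,3)[..O./XOXX]-1
p3 O@[X.O./XOX.]: (0,1)[XOO./XOX.]+0* (0,3)[X.OO/XOX.]+0 (1,3)[X.O./XOXO]+0
p4 X@[XOO./XOX.]: (0,3)[XOOX/XOX.]+0* (1,3)[XOO./XOXX]-1
p5 O@[XOOX/XOX.]: (1,3)[XOOX/XOXO]+0*
p6 X@[XOOX/XOXO] terminal +0; root [..O./X.X.] d6

O's best at [..O./X.X.]: (1,1)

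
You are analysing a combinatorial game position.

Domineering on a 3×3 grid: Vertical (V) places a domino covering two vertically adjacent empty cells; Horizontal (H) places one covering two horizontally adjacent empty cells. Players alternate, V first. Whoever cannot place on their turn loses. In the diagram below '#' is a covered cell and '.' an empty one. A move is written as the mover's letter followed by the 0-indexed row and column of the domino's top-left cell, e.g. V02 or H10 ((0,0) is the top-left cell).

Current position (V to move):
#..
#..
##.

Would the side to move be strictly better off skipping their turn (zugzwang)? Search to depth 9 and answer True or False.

zugzwang(#../#../##., V) = False

p1 V@[#../#../##.]: V01[##./##./##.]+1* V02[#.#/#.#/##.]+1 V12[#../#.#/###]-1
p2 H@[##./##./##.] terminal -1; root [#../#../##.] d9
suppose V passes — search the same position with H to move:
pass> p1 H@[#../#../##.]: H01[###/#../##.]-1 H11[#../###/##.]+1*
pass> p2 V@[#../###/##.] terminal -1; root [#../#../##.] d9
for V: play +1, pass -1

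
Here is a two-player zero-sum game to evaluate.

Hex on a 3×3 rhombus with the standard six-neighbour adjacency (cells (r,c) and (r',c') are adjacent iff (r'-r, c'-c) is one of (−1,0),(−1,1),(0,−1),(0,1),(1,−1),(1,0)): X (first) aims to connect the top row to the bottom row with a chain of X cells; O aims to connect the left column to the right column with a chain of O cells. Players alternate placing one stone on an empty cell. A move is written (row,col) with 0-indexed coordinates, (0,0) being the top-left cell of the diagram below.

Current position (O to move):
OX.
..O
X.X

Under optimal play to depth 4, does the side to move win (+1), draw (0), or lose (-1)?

p1 O@[OX./..O/X.X]: (0,2)[OXO/..O/X.X]-1* (1,0)[OX./O.O/X.X]-1 (1,1)[OX./.OO/X.X]-1 (2,1)[OX./..O/XOX]-1
p2 X@[OXO/..O/X.X]: (1,0)[OXO/X.O/X.X]+1* (1,1)[OXO/.XO/X.X]+1 (2,1)[OXO/..O/XXX]+1
p3 O@[OXO/X.O/X.X] terminal -1; root [OX./..O/X.X] d4

value(OX./..O/X.X, O) = -1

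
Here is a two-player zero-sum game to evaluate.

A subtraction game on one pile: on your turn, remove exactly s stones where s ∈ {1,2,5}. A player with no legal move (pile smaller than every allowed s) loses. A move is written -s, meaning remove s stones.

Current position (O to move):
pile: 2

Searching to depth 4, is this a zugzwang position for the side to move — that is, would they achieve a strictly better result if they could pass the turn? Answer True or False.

zugzwang(2, O) = False

[2] O move#1: -1:-1/1, -2:+1/0*
[0] end (terminal -1, X#2); searched 2 to 4
suppose O passes — search the same position with X to move:
pass> [2] X move#1: -1:-1/1, -2:+1/0*
pass> [0] end (terminal -1, O#2); searched 2 to 4
for O: play +1, pass -1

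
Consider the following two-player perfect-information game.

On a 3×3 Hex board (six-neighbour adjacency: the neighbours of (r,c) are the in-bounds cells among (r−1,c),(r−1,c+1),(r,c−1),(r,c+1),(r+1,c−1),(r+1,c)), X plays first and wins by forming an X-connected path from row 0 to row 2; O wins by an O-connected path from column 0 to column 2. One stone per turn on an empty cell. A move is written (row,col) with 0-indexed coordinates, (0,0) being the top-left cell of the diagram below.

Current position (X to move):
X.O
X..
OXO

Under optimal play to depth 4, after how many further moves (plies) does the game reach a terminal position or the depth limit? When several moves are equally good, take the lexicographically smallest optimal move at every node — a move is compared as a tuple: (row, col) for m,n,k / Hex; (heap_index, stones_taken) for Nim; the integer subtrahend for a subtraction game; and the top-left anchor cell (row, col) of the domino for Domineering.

PV length from [X.O/X../OXO]: 1 ply

p1 X@[X.O/X../OXO]: (0,1)[XXO/X../OXO]-1 (1,1)[X.O/XX./OXO]+1* (1,2)[X.O/X.X/OXO]-1
p2 O@[X.O/XX./OXO] terminal -1; root [X.O/X../OXO] d4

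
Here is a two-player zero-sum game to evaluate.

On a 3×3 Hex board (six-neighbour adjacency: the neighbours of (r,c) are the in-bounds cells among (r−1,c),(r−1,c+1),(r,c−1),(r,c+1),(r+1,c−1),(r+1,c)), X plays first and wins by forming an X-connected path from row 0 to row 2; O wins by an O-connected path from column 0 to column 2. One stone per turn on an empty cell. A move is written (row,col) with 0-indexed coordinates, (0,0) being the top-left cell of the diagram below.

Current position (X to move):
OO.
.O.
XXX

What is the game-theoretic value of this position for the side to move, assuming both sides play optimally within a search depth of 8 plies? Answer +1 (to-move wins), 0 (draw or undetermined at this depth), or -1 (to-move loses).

[OO./.O./XXX] X move#1: (0,2):-1/OOX/.O./XXX*, (1,0):-1/OO./XO./XXX, (1,2):-1/OO./.OX/XXX
[OOX/.O./XXX] O move#2: (1,0):-1/OOX/OO./XXX, (1,2):+1/OOX/.OO/XXX*
[OOX/.OO/XXX] end (terminal -1, X#3); searched OO./.O./XXX to 8

value(OO./.O./XXX, X) = -1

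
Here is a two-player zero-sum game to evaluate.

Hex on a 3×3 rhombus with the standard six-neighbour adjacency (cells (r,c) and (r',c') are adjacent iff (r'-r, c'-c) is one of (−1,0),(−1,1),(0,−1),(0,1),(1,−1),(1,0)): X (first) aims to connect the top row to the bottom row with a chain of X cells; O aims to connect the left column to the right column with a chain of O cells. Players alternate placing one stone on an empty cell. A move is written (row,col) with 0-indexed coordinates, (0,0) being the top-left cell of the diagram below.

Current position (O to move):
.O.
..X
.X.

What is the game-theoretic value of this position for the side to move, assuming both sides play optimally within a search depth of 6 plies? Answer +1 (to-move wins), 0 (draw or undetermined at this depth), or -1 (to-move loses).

p1 O@[.O./..X/.X.]: (0,0)[OO./..X/.X.]-1 (0,2)[.OO/..X/.X.]+1* (1,0)[.O./O.X/.X.]-1 (1,1)[.O./.OX/.X.]-1 (2,0)[.O./..X/OX.]-1 (2,2)[.O./..X/.XO]-1
p2 X@[.OO/..X/.X.]: (0,0)[XOO/..X/.X.]-1* (1,0)[.OO/X.X/.X.]-1 (1,1)[.OO/.XX/.X.]-1 (2,0)[.OO/..X/XX.]-1 (2,2)[.OO/..X/.XX]-1
p3 O@[XOO/..X/.X.]: (1,0)[XOO/O.X/.X.]+1* (1,1)[XOO/.OX/.X.]+1 (2,0)[XOO/..X/OX.]+1 (2,2)[XOO/..X/.XO]-1
p4 X@[XOO/O.X/.X.] terminal -1; root [.O./..X/.X.] d6

value(.O./..X/.X., O) = +1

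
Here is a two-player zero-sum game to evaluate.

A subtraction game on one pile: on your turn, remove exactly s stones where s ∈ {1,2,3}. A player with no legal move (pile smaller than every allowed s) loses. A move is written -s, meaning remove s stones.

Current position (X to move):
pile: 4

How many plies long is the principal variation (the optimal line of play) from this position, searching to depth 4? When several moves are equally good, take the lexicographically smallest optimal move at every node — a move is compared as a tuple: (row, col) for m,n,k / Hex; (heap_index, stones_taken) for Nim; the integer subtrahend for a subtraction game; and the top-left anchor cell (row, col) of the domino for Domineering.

PV length from [4]: 2 plies

p1 X@[4]: -1[3]-1* -2[2]-1 -3[1]-1
p2 O@[3]: -1[2]-1 -2[1]-1 -3[0]+1*
p3 X@[0] terminal -1; root [4] d4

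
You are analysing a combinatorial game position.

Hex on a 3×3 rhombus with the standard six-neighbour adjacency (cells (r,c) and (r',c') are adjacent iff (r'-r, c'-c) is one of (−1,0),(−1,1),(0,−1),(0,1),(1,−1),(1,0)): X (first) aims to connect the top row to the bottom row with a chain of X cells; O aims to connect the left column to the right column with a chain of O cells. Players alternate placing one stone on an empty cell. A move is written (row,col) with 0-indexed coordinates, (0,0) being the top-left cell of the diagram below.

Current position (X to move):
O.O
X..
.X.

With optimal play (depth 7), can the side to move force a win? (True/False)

[O.O/X../.X.] X move#1: (0,1):+1/OXO/X../.X.*, (1,1):-1/O.O/XX./.X., (1,2):-1/O.O/X.X/.X., (2,0):-1/O.O/X../XX., (2,2):-1/O.O/X../.XX
[OXO/X../.X.] O move#2: (1,1):-1/OXO/XO./.X.*, (1,2):-1/OXO/X.O/.X., (2,0):-1/OXO/X../OX., (2,2):-1/OXO/X../.XO
[OXO/XO./.X.] X move#3: (1,2):-1/OXO/XOX/.X., (2,0):+1/OXO/XO./XX.*, (2,2):-1/OXO/XO./.XX
[OXO/XO./XX.] end (terminal -1, O#4); searched O.O/X../.X. to 7

X winning at [O.O/X../.X.]: True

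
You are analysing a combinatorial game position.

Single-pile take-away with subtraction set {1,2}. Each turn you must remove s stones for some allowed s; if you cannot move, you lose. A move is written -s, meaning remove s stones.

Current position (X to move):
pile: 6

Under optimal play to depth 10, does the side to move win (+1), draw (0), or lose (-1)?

value(6, X) = -1

[6] X move#1: -1:-1/5*, -2:-1/4
[5] O move#2: -1:-1/4, -2:+1/3*
[3] X move#3: -1:-1/2*, -2:-1/1
[2] O move#4: -1:-1/1, -2:+1/0*
[0] end (terminal -1, X#5); searched 6 to 10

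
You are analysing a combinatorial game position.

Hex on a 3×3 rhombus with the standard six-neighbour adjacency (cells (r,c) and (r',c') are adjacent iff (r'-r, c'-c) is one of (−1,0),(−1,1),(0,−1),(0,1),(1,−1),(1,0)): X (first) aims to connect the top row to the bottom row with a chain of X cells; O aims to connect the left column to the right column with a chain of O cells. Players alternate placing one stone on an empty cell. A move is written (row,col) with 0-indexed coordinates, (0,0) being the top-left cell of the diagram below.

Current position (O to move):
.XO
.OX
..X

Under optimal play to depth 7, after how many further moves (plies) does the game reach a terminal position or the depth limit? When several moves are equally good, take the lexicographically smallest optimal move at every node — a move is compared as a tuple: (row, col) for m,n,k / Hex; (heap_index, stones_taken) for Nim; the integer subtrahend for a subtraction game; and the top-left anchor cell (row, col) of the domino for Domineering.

p1 O@[.XO/.OX/..X]: (0,0)[OXO/.OX/..X]+1* (1,0)[.XO/OOX/..X]+1 (2,0)[.XO/.OX/O.X]+1 (2,1)[.XO/.OX/.OX]+1
p2 X@[OXO/.OX/..X]: (1,0)[OXO/XOX/..X]-1* (2,0)[OXO/.OX/X.X]-1 (2,1)[OXO/.OX/.XX]-1
p3 O@[OXO/XOX/..X]: (2,0)[OXO/XOX/O.X]+1* (2,1)[OXO/XOX/.OX]-1
p4 X@[OXO/XOX/O.X] terminal -1; root [.XO/.OX/..X] d7

PV length from [.XO/.OX/..X]: 3 plies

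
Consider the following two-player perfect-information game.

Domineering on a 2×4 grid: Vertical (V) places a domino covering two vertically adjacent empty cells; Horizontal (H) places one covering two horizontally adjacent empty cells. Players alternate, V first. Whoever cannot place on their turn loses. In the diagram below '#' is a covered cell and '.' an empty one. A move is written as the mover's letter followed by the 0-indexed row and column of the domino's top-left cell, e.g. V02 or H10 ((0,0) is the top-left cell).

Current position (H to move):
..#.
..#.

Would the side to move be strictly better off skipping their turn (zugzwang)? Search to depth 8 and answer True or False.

ply 1, H at ..#./..#. | H00=+1→###./..#.*; H10=+1→..#./###.
ply 2, V at ###./..#. | V03=-1→####/..##*
ply 3, H at ####/..## | H10=+1→####/####*
ply 4: ####/#### is terminal -1 (V); from ..#./..#. depth 8
if H skipped the turn, V would face:
~ ply 1, V at ..#./..#. | V00=+1→#.#./#.#.*; V01=+1→.##./.##.; V03=-1→..##/..##
~ ply 2: #.#./#.#. is terminal -1 (H); from ..#./..#. depth 8
compare (H): move=+1 vs pass=-1

zugzwang(..#./..#., H) = False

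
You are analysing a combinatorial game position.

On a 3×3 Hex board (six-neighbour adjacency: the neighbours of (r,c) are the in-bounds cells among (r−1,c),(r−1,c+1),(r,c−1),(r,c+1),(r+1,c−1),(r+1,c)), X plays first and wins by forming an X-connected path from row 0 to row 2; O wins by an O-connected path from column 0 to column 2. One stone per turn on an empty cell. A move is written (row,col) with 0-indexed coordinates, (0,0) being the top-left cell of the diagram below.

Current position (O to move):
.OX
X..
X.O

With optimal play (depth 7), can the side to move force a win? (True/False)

O winning at [.OX/X../X.O]: False

[.OX/X../X.O] O move#1: (0,0):-1/OOX/X../X.O*, (1,1):-1/.OX/XO./X.O, (1,2):-1/.OX/X.O/X.O, (2,1):-1/.OX/X../XOO
[OOX/X../X.O] X move#2: (1,1):+1/OOX/XX./X.O*, (1,2):+1/OOX/X.X/X.O, (2,1):+1/OOX/X../XXO
[OOX/XX./X.O] end (terminal -1, O#3); searched .OX/X../X.O to 7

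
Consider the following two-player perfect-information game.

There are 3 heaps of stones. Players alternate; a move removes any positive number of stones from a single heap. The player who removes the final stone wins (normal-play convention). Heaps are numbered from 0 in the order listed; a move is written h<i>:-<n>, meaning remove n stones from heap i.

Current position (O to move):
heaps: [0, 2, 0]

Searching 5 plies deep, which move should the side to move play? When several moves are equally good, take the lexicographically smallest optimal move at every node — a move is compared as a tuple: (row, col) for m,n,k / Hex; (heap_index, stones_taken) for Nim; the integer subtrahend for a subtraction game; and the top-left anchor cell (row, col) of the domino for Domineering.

[(0,2,0)] O move#1: h1:-1:-1/(0,1,0), h1:-2:+1/(0,0,0)*
[(0,0,0)] end (terminal -1, X#2); searched (0,2,0) to 5

O's best at [(0,2,0)]: h1:-2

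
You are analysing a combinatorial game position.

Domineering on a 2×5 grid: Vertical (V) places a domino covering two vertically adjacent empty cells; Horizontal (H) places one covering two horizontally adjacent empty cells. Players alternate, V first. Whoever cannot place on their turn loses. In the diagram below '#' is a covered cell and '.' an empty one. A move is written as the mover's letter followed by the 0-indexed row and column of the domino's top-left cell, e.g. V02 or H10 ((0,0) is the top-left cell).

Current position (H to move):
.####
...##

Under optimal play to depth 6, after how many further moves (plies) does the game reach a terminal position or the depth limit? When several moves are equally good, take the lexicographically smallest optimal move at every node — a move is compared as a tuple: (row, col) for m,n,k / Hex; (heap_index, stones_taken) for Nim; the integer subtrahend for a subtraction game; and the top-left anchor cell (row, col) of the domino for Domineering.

p1 H@[.####/...##]: H10[.####/##.##]+1* H11[.####/.####]-1
p2 V@[.####/##.##] terminal -1; root [.####/...##] d6

PV length from [.####/...##]: 1 ply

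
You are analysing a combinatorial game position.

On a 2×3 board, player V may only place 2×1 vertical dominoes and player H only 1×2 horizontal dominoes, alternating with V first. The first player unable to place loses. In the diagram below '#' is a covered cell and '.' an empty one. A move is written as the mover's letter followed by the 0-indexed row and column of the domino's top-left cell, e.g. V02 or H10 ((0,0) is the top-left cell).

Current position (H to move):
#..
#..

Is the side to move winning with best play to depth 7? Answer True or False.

[#../#..] H move#1: H01:+1/###/#..*, H11:+1/#../###
[###/#..] end (terminal -1, V#2); searched #../#.. to 7

H winning at [#../#..]: True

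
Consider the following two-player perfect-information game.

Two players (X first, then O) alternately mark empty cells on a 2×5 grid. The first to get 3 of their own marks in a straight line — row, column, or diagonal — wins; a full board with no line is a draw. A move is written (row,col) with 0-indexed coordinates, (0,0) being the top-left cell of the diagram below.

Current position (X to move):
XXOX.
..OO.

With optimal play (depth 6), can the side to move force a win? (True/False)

X winning at [XXOX./..OO.]: False

[XXOX./..OO.] X move#1: (0,4):-1/XXOXX/..OO.*, (1,0):-1/XXOX./X.OO., (1,1):-1/XXOX./.XOO., (1,4):-1/XXOX./..OOX
[XXOXX/..OO.] O move#2: (1,0):+1/XXOXX/O.OO.*, (1,1):+1/XXOXX/.OOO., (1,4):+1/XXOXX/..OOO
[XXOXX/O.OO.] X move#3: (1,1):-1/XXOXX/OXOO.*, (1,4):-1/XXOXX/O.OOX
[XXOXX/OXOO.] O move#4: (1,4):+1/XXOXX/OXOOO*
[XXOXX/OXOOO] end (terminal -1, X#5); searched XXOX./..OO. to 6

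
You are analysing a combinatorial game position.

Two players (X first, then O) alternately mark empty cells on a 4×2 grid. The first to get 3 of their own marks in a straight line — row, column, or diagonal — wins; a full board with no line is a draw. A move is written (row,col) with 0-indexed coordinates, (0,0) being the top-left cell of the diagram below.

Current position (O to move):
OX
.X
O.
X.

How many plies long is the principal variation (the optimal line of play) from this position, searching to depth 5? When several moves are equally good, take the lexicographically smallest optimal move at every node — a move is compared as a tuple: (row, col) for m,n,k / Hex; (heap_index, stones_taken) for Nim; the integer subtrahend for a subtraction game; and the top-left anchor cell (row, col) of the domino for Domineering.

PV length from [OX/.X/O./X.]: 1 ply

p1 O@[OX/.X/O./X.]: (1,0)[OX/OX/O./X.]+1* (2,1)[OX/.X/OO/X.]+0 (3,1)[OX/.X/O./XO]-1
p2 X@[OX/OX/O./X.] terminal -1; root [OX/.X/O./X.] d5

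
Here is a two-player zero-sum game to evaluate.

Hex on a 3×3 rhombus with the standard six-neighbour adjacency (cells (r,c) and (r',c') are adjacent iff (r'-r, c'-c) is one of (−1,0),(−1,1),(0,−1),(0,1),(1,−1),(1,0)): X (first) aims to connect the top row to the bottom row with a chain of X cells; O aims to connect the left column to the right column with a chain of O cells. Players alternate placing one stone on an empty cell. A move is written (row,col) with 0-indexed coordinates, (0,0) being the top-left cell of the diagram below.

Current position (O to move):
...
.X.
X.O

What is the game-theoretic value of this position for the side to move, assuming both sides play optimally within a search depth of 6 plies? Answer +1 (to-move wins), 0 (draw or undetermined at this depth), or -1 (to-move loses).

value(.../.X./X.O, O) = -1

ply 1, O at .../.X./X.O | (0,0)=-1→O../.X./X.O*; (0,1)=-1→.O./.X./X.O; (0,2)=-1→..O/.X./X.O; (1,0)=-1→.../OX./X.O; (1,2)=-1→.../.XO/X.O; (2,1)=-1→.../.X./XOO
ply 2, X at O../.X./X.O | (0,1)=+1→OX./.X./X.O*; (0,2)=+1→O.X/.X./X.O; (1,0)=+1→O../XX./X.O; (1,2)=+1→O../.XX/X.O; (2,1)=+1→O../.X./XXO
ply 3: OX./.X./X.O is terminal -1 (O); from .../.X./X.O depth 6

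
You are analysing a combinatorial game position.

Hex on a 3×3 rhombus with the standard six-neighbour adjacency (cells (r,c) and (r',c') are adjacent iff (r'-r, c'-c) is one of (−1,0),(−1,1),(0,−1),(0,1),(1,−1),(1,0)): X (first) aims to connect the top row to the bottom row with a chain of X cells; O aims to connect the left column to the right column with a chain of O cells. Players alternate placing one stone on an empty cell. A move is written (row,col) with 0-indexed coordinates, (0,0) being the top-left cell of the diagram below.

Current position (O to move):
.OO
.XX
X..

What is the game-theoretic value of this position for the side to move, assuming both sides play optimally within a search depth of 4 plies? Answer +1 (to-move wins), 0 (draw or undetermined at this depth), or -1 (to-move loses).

ply 1, O at .OO/.XX/X.. | (0,0)=+1→OOO/.XX/X..*; (1,0)=+1→.OO/OXX/X..; (2,1)=+1→.OO/.XX/XO.; (2,2)=+1→.OO/.XX/X.O
ply 2: OOO/.XX/X.. is terminal -1 (X); from .OO/.XX/X.. depth 4

value(.OO/.XX/X.., O) = +1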